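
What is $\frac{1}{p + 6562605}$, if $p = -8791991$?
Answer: $- \frac{1}{2229386} \approx -4.4855 \cdot 10^{-7}$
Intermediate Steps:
$\frac{1}{p + 6562605} = \frac{1}{-8791991 + 6562605} = \frac{1}{-2229386} = - \frac{1}{2229386}$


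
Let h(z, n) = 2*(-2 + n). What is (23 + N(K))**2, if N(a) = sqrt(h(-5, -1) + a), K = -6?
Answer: 517 + 92*I*sqrt(3) ≈ 517.0 + 159.35*I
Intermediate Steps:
h(z, n) = -4 + 2*n
N(a) = sqrt(-6 + a) (N(a) = sqrt((-4 + 2*(-1)) + a) = sqrt((-4 - 2) + a) = sqrt(-6 + a))
(23 + N(K))**2 = (23 + sqrt(-6 - 6))**2 = (23 + sqrt(-12))**2 = (23 + 2*I*sqrt(3))**2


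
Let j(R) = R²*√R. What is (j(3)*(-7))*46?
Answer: -2898*√3 ≈ -5019.5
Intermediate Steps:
j(R) = R^(5/2)
(j(3)*(-7))*46 = (3^(5/2)*(-7))*46 = ((9*√3)*(-7))*46 = -63*√3*46 = -2898*√3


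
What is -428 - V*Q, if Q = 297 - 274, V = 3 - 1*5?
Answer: -382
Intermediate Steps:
V = -2 (V = 3 - 5 = -2)
Q = 23
-428 - V*Q = -428 - (-2)*23 = -428 - 1*(-46) = -428 + 46 = -382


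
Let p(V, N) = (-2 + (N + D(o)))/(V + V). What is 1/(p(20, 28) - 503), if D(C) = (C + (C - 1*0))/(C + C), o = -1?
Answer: -40/20093 ≈ -0.0019907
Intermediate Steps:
D(C) = 1 (D(C) = (C + (C + 0))/((2*C)) = (C + C)*(1/(2*C)) = (2*C)*(1/(2*C)) = 1)
p(V, N) = (-1 + N)/(2*V) (p(V, N) = (-2 + (N + 1))/(V + V) = (-2 + (1 + N))/((2*V)) = (-1 + N)*(1/(2*V)) = (-1 + N)/(2*V))
1/(p(20, 28) - 503) = 1/((½)*(-1 + 28)/20 - 503) = 1/((½)*(1/20)*27 - 503) = 1/(27/40 - 503) = 1/(-20093/40) = -40/20093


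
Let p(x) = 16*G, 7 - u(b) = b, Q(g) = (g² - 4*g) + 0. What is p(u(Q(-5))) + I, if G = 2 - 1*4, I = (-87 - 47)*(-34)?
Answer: 4524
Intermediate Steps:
I = 4556 (I = -134*(-34) = 4556)
G = -2 (G = 2 - 4 = -2)
Q(g) = g² - 4*g
u(b) = 7 - b
p(x) = -32 (p(x) = 16*(-2) = -32)
p(u(Q(-5))) + I = -32 + 4556 = 4524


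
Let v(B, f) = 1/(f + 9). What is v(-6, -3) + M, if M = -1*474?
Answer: -2843/6 ≈ -473.83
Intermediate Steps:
M = -474
v(B, f) = 1/(9 + f)
v(-6, -3) + M = 1/(9 - 3) - 474 = 1/6 - 474 = ⅙ - 474 = -2843/6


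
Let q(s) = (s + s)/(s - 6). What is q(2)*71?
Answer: -71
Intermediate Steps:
q(s) = 2*s/(-6 + s) (q(s) = (2*s)/(-6 + s) = 2*s/(-6 + s))
q(2)*71 = (2*2/(-6 + 2))*71 = (2*2/(-4))*71 = (2*2*(-1/4))*71 = -1*71 = -71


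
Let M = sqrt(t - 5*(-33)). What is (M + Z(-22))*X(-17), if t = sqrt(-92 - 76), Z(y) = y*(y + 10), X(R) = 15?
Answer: 3960 + 15*sqrt(165 + 2*I*sqrt(42)) ≈ 4152.8 + 7.562*I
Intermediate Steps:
Z(y) = y*(10 + y)
t = 2*I*sqrt(42) (t = sqrt(-168) = 2*I*sqrt(42) ≈ 12.961*I)
M = sqrt(165 + 2*I*sqrt(42)) (M = sqrt(2*I*sqrt(42) - 5*(-33)) = sqrt(2*I*sqrt(42) + 165) = sqrt(165 + 2*I*sqrt(42)) ≈ 12.855 + 0.50414*I)
(M + Z(-22))*X(-17) = (sqrt(165 + 2*I*sqrt(42)) - 22*(10 - 22))*15 = (sqrt(165 + 2*I*sqrt(42)) - 22*(-12))*15 = (sqrt(165 + 2*I*sqrt(42)) + 264)*15 = (264 + sqrt(165 + 2*I*sqrt(42)))*15 = 3960 + 15*sqrt(165 + 2*I*sqrt(42))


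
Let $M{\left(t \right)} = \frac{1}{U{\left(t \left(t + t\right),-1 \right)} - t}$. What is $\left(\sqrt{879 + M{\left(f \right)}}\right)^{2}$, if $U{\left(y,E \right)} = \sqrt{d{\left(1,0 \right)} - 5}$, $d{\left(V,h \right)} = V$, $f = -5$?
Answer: $\frac{25496}{29} - \frac{2 i}{29} \approx 879.17 - 0.068966 i$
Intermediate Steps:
$U{\left(y,E \right)} = 2 i$ ($U{\left(y,E \right)} = \sqrt{1 - 5} = \sqrt{-4} = 2 i$)
$M{\left(t \right)} = \frac{1}{- t + 2 i}$ ($M{\left(t \right)} = \frac{1}{2 i - t} = \frac{1}{- t + 2 i}$)
$\left(\sqrt{879 + M{\left(f \right)}}\right)^{2} = \left(\sqrt{879 - \frac{1}{-5 - 2 i}}\right)^{2} = \left(\sqrt{879 - \frac{-5 + 2 i}{29}}\right)^{2} = 879 - \frac{-5 + 2 i}{29}$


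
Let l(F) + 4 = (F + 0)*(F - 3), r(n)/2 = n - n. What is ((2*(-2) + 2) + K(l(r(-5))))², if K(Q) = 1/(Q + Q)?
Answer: 289/64 ≈ 4.5156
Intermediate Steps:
r(n) = 0 (r(n) = 2*(n - n) = 2*0 = 0)
l(F) = -4 + F*(-3 + F) (l(F) = -4 + (F + 0)*(F - 3) = -4 + F*(-3 + F))
K(Q) = 1/(2*Q)
((2*(-2) + 2) + K(l(r(-5))))² = ((2*(-2) + 2) + 1/(2*(-4 + 0² - 3*0)))² = ((-4 + 2) + 1/(2*(-4 + 0 + 0)))² = (-2 + (½)/(-4))² = (-2 + (½)*(-¼))² = (-2 - ⅛)² = (-17/8)² = 289/64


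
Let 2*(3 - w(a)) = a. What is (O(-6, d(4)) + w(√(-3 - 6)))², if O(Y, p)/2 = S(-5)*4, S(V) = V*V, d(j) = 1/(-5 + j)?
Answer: 164827/4 - 609*I ≈ 41207.0 - 609.0*I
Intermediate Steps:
w(a) = 3 - a/2
S(V) = V²
O(Y, p) = 200 (O(Y, p) = 2*((-5)²*4) = 2*(25*4) = 2*100 = 200)
(O(-6, d(4)) + w(√(-3 - 6)))² = (200 + (3 - √(-3 - 6)/2))² = (200 + (3 - 3*I/2))² = (203 - 3*I/2)²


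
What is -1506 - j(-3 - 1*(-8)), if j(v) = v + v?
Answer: -1516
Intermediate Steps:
j(v) = 2*v
-1506 - j(-3 - 1*(-8)) = -1506 - 2*(-3 - 1*(-8)) = -1506 - 2*(-3 + 8) = -1506 - 2*5 = -1506 - 1*10 = -1506 - 10 = -1516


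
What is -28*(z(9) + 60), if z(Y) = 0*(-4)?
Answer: -1680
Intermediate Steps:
z(Y) = 0
-28*(z(9) + 60) = -28*(0 + 60) = -28*60 = -1680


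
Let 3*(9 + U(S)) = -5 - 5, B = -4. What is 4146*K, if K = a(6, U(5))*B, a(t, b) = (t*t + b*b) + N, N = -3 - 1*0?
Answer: -9209648/3 ≈ -3.0699e+6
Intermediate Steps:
N = -3 (N = -3 + 0 = -3)
U(S) = -37/3 (U(S) = -9 + (-5 - 5)/3 = -9 + (⅓)*(-10) = -9 - 10/3 = -37/3)
a(t, b) = -3 + b² + t² (a(t, b) = (t*t + b*b) - 3 = (t² + b²) - 3 = (b² + t²) - 3 = -3 + b² + t²)
K = -6664/9 (K = (-3 + (-37/3)² + 6²)*(-4) = (-3 + 1369/9 + 36)*(-4) = (1666/9)*(-4) = -6664/9 ≈ -740.44)
4146*K = 4146*(-6664/9) = -9209648/3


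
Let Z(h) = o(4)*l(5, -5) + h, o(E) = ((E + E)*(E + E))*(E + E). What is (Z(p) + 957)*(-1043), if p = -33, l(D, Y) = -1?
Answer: -429716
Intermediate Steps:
o(E) = 8*E**3 (o(E) = ((2*E)*(2*E))*(2*E) = (4*E**2)*(2*E) = 8*E**3)
Z(h) = -512 + h (Z(h) = (8*4**3)*(-1) + h = (8*64)*(-1) + h = 512*(-1) + h = -512 + h)
(Z(p) + 957)*(-1043) = ((-512 - 33) + 957)*(-1043) = (-545 + 957)*(-1043) = 412*(-1043) = -429716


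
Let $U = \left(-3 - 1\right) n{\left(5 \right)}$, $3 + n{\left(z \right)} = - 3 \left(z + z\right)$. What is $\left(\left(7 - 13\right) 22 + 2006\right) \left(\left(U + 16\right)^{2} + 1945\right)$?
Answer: $44693026$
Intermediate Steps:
$n{\left(z \right)} = -3 - 6 z$ ($n{\left(z \right)} = -3 - 3 \left(z + z\right) = -3 - 3 \cdot 2 z = -3 - 6 z$)
$U = 132$ ($U = \left(-3 - 1\right) \left(-3 - 30\right) = - 4 \left(-3 - 30\right) = \left(-4\right) \left(-33\right) = 132$)
$\left(\left(7 - 13\right) 22 + 2006\right) \left(\left(U + 16\right)^{2} + 1945\right) = \left(\left(7 - 13\right) 22 + 2006\right) \left(\left(132 + 16\right)^{2} + 1945\right) = \left(\left(-6\right) 22 + 2006\right) \left(148^{2} + 1945\right) = \left(-132 + 2006\right) \left(21904 + 1945\right) = 1874 \cdot 23849 = 44693026$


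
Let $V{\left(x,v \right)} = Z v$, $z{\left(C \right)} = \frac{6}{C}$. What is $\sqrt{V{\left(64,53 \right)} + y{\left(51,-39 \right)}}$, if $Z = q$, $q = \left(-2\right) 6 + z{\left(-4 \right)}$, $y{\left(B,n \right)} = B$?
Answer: $\frac{i \sqrt{2658}}{2} \approx 25.778 i$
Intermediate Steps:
$q = - \frac{27}{2}$ ($q = \left(-2\right) 6 + \frac{6}{-4} = -12 + 6 \left(- \frac{1}{4}\right) = -12 - \frac{3}{2} = - \frac{27}{2} \approx -13.5$)
$Z = - \frac{27}{2} \approx -13.5$
$V{\left(x,v \right)} = - \frac{27 v}{2}$
$\sqrt{V{\left(64,53 \right)} + y{\left(51,-39 \right)}} = \sqrt{\left(- \frac{27}{2}\right) 53 + 51} = \sqrt{- \frac{1431}{2} + 51} = \sqrt{- \frac{1329}{2}} = \frac{i \sqrt{2658}}{2}$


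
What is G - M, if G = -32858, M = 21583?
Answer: -54441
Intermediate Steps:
G - M = -32858 - 1*21583 = -32858 - 21583 = -54441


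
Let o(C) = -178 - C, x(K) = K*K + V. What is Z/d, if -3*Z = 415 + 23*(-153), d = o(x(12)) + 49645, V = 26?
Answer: 3104/147891 ≈ 0.020988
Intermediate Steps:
x(K) = 26 + K² (x(K) = K*K + 26 = K² + 26 = 26 + K²)
d = 49297 (d = (-178 - (26 + 12²)) + 49645 = (-178 - (26 + 144)) + 49645 = (-178 - 1*170) + 49645 = (-178 - 170) + 49645 = -348 + 49645 = 49297)
Z = 3104/3 (Z = -(415 + 23*(-153))/3 = -(415 - 3519)/3 = -⅓*(-3104) = 3104/3 ≈ 1034.7)
Z/d = (3104/3)/49297 = (3104/3)*(1/49297) = 3104/147891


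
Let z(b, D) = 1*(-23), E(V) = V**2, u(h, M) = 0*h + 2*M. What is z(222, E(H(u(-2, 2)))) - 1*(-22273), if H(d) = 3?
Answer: 22250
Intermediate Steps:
u(h, M) = 2*M (u(h, M) = 0 + 2*M = 2*M)
z(b, D) = -23
z(222, E(H(u(-2, 2)))) - 1*(-22273) = -23 - 1*(-22273) = -23 + 22273 = 22250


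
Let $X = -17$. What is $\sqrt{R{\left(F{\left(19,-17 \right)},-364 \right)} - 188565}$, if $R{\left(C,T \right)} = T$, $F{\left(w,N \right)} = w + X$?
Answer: $i \sqrt{188929} \approx 434.66 i$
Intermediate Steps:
$F{\left(w,N \right)} = -17 + w$ ($F{\left(w,N \right)} = w - 17 = -17 + w$)
$\sqrt{R{\left(F{\left(19,-17 \right)},-364 \right)} - 188565} = \sqrt{-364 - 188565} = \sqrt{-188929} = i \sqrt{188929}$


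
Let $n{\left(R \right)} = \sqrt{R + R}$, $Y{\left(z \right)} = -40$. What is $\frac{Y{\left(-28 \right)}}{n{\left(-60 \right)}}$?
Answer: $\frac{2 i \sqrt{30}}{3} \approx 3.6515 i$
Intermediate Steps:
$n{\left(R \right)} = \sqrt{2} \sqrt{R}$ ($n{\left(R \right)} = \sqrt{2 R} = \sqrt{2} \sqrt{R}$)
$\frac{Y{\left(-28 \right)}}{n{\left(-60 \right)}} = - \frac{40}{\sqrt{2} \sqrt{-60}} = - \frac{40}{\sqrt{2} \cdot 2 i \sqrt{15}} = - \frac{40}{2 i \sqrt{30}} = - 40 \left(- \frac{i \sqrt{30}}{60}\right) = \frac{2 i \sqrt{30}}{3}$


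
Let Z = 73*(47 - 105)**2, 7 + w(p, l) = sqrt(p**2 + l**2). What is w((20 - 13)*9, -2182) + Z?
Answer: 245565 + sqrt(4765093) ≈ 2.4775e+5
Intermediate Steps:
w(p, l) = -7 + sqrt(l**2 + p**2) (w(p, l) = -7 + sqrt(p**2 + l**2) = -7 + sqrt(l**2 + p**2))
Z = 245572 (Z = 73*(-58)**2 = 73*3364 = 245572)
w((20 - 13)*9, -2182) + Z = (-7 + sqrt((-2182)**2 + ((20 - 13)*9)**2)) + 245572 = (-7 + sqrt(4761124 + (7*9)**2)) + 245572 = (-7 + sqrt(4761124 + 63**2)) + 245572 = (-7 + sqrt(4761124 + 3969)) + 245572 = (-7 + sqrt(4765093)) + 245572 = 245565 + sqrt(4765093)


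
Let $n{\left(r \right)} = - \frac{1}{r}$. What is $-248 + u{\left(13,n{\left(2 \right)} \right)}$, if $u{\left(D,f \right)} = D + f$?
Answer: $- \frac{471}{2} \approx -235.5$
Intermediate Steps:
$-248 + u{\left(13,n{\left(2 \right)} \right)} = -248 + \left(13 - \frac{1}{2}\right) = -248 + \frac{25}{2} = - \frac{471}{2}$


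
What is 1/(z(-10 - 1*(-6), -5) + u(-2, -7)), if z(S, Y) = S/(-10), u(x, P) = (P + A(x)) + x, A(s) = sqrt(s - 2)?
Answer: -215/1949 - 50*I/1949 ≈ -0.11031 - 0.025654*I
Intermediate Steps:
A(s) = sqrt(-2 + s)
u(x, P) = P + x + sqrt(-2 + x) (u(x, P) = (P + sqrt(-2 + x)) + x = P + x + sqrt(-2 + x))
z(S, Y) = -S/10 (z(S, Y) = S*(-1/10) = -S/10)
1/(z(-10 - 1*(-6), -5) + u(-2, -7)) = 1/(-(-10 - 1*(-6))/10 + (-7 - 2 + sqrt(-2 - 2))) = 1/(-(-10 + 6)/10 + (-7 - 2 + sqrt(-4))) = 1/(-1/10*(-4) + (-7 - 2 + 2*I)) = 1/(2/5 + (-9 + 2*I)) = 1/(-43/5 + 2*I) = 25*(-43/5 - 2*I)/1949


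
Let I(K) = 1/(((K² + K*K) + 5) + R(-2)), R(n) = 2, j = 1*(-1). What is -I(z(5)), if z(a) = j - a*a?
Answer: -1/1359 ≈ -0.00073584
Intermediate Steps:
j = -1
z(a) = -1 - a² (z(a) = -1 - a*a = -1 - a²)
I(K) = 1/(7 + 2*K²) (I(K) = 1/(((K² + K*K) + 5) + 2) = 1/(((K² + K²) + 5) + 2) = 1/((2*K² + 5) + 2) = 1/((5 + 2*K²) + 2) = 1/(7 + 2*K²))
-I(z(5)) = -1/(7 + 2*(-1 - 1*5²)²) = -1/(7 + 2*(-1 - 1*25)²) = -1/(7 + 2*(-1 - 25)²) = -1/(7 + 2*(-26)²) = -1/(7 + 2*676) = -1/(7 + 1352) = -1/1359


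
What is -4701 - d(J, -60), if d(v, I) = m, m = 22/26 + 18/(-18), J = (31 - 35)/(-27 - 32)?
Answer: -61111/13 ≈ -4700.8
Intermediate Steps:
J = 4/59 (J = -4/(-59) = -4*(-1/59) = 4/59 ≈ 0.067797)
m = -2/13 (m = 22*(1/26) + 18*(-1/18) = 11/13 - 1 = -2/13 ≈ -0.15385)
d(v, I) = -2/13
-4701 - d(J, -60) = -4701 - 1*(-2/13) = -4701 + 2/13 = -61111/13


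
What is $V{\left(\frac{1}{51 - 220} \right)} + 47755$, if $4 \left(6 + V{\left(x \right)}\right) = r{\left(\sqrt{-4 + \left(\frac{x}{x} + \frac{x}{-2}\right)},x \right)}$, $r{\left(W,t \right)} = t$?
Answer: $\frac{32278323}{676} \approx 47749.0$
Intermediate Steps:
$V{\left(x \right)} = -6 + \frac{x}{4}$
$V{\left(\frac{1}{51 - 220} \right)} + 47755 = \left(-6 + \frac{1}{4 \left(51 - 220\right)}\right) + 47755 = \left(-6 + \frac{1}{4 \left(-169\right)}\right) + 47755 = \left(-6 + \frac{1}{4} \left(- \frac{1}{169}\right)\right) + 47755 = \left(-6 - \frac{1}{676}\right) + 47755 = - \frac{4057}{676} + 47755 = \frac{32278323}{676}$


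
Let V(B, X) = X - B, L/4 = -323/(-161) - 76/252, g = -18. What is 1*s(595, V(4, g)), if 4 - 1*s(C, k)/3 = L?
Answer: -4084/483 ≈ -8.4555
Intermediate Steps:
L = 9880/1449 (L = 4*(-323/(-161) - 76/252) = 4*(-323*(-1/161) - 76*1/252) = 4*(323/161 - 19/63) = 4*(2470/1449) = 9880/1449 ≈ 6.8185)
s(C, k) = -4084/483 (s(C, k) = 12 - 3*9880/1449 = 12 - 9880/483 = -4084/483)
1*s(595, V(4, g)) = 1*(-4084/483) = -4084/483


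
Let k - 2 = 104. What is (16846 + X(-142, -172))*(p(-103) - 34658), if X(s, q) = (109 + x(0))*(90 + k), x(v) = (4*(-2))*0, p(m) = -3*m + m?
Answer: -1316410920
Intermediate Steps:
p(m) = -2*m
x(v) = 0 (x(v) = -8*0 = 0)
k = 106 (k = 2 + 104 = 106)
X(s, q) = 21364 (X(s, q) = (109 + 0)*(90 + 106) = 109*196 = 21364)
(16846 + X(-142, -172))*(p(-103) - 34658) = (16846 + 21364)*(-2*(-103) - 34658) = 38210*(206 - 34658) = 38210*(-34452) = -1316410920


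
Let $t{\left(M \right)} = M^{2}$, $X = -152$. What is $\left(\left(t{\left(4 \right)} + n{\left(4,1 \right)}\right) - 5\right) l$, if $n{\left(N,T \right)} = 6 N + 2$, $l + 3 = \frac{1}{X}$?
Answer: $- \frac{16909}{152} \approx -111.24$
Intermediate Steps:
$l = - \frac{457}{152}$ ($l = -3 + \frac{1}{-152} = -3 - \frac{1}{152} = - \frac{457}{152} \approx -3.0066$)
$n{\left(N,T \right)} = 2 + 6 N$
$\left(\left(t{\left(4 \right)} + n{\left(4,1 \right)}\right) - 5\right) l = \left(\left(4^{2} + \left(2 + 6 \cdot 4\right)\right) - 5\right) \left(- \frac{457}{152}\right) = \left(\left(16 + \left(2 + 24\right)\right) - 5\right) \left(- \frac{457}{152}\right) = \left(\left(16 + 26\right) - 5\right) \left(- \frac{457}{152}\right) = \left(42 - 5\right) \left(- \frac{457}{152}\right) = 37 \left(- \frac{457}{152}\right) = - \frac{16909}{152}$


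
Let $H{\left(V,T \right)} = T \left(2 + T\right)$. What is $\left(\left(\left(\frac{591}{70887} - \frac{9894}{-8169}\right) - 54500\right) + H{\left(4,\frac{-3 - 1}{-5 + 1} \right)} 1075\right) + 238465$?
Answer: $\frac{12044213829603}{64341767} \approx 1.8719 \cdot 10^{5}$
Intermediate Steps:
$\left(\left(\left(\frac{591}{70887} - \frac{9894}{-8169}\right) - 54500\right) + H{\left(4,\frac{-3 - 1}{-5 + 1} \right)} 1075\right) + 238465 = \left(\left(\left(\frac{591}{70887} - \frac{9894}{-8169}\right) - 54500\right) + \frac{-3 - 1}{-5 + 1} \left(2 + \frac{-3 - 1}{-5 + 1}\right) 1075\right) + 238465 = \left(\left(\left(591 \cdot \frac{1}{70887} - - \frac{3298}{2723}\right) - 54500\right) + - \frac{4}{-4} \left(2 - \frac{4}{-4}\right) 1075\right) + 238465 = \left(\left(\left(\frac{197}{23629} + \frac{3298}{2723}\right) - 54500\right) + \left(-4\right) \left(- \frac{1}{4}\right) \left(2 - -1\right) 1075\right) + 238465 = \left(\left(\frac{78464873}{64341767} - 54500\right) + 1 \left(2 + 1\right) 1075\right) + 238465 = \left(- \frac{3506547836627}{64341767} + 1 \cdot 3 \cdot 1075\right) + 238465 = \left(- \frac{3506547836627}{64341767} + 3 \cdot 1075\right) + 238465 = \left(- \frac{3506547836627}{64341767} + 3225\right) + 238465 = - \frac{3299045638052}{64341767} + 238465 = \frac{12044213829603}{64341767}$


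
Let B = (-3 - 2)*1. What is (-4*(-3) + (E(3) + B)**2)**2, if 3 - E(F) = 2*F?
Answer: 5776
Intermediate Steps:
E(F) = 3 - 2*F
B = -5 (B = -5*1 = -5)
(-4*(-3) + (E(3) + B)**2)**2 = (-4*(-3) + ((3 - 2*3) - 5)**2)**2 = (12 + ((3 - 6) - 5)**2)**2 = (12 + (-3 - 5)**2)**2 = (12 + (-8)**2)**2 = (12 + 64)**2 = 76**2 = 5776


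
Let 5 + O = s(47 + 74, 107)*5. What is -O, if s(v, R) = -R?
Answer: 540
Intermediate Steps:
O = -540 (O = -5 - 1*107*5 = -5 - 107*5 = -5 - 535 = -540)
-O = -1*(-540) = 540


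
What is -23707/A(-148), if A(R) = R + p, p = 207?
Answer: -23707/59 ≈ -401.81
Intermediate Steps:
A(R) = 207 + R (A(R) = R + 207 = 207 + R)
-23707/A(-148) = -23707/(207 - 148) = -23707/59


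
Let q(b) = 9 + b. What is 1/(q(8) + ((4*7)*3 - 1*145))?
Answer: -1/44 ≈ -0.022727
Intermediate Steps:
1/(q(8) + ((4*7)*3 - 1*145)) = 1/((9 + 8) + ((4*7)*3 - 1*145)) = 1/(17 + (28*3 - 145)) = 1/(17 + (84 - 145)) = 1/(17 - 61) = 1/(-44) = -1/44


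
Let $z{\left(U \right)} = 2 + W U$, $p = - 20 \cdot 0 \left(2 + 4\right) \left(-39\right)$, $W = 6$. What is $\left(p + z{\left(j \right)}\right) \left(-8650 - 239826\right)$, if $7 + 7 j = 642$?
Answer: $- \frac{950172224}{7} \approx -1.3574 \cdot 10^{8}$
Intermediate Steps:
$j = \frac{635}{7}$ ($j = -1 + \frac{1}{7} \cdot 642 = -1 + \frac{642}{7} = \frac{635}{7} \approx 90.714$)
$p = 0$ ($p = - 20 \cdot 0 \cdot 6 \left(-39\right) = \left(-20\right) 0 \left(-39\right) = 0 \left(-39\right) = 0$)
$z{\left(U \right)} = 2 + 6 U$
$\left(p + z{\left(j \right)}\right) \left(-8650 - 239826\right) = \left(0 + \left(2 + 6 \cdot \frac{635}{7}\right)\right) \left(-8650 - 239826\right) = \left(0 + \left(2 + \frac{3810}{7}\right)\right) \left(-248476\right) = \left(0 + \frac{3824}{7}\right) \left(-248476\right) = \frac{3824}{7} \left(-248476\right) = - \frac{950172224}{7}$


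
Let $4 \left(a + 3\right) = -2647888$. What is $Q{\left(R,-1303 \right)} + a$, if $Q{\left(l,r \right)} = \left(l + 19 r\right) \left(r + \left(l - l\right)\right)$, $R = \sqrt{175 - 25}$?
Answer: $31596396 - 6515 \sqrt{6} \approx 3.158 \cdot 10^{7}$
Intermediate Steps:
$a = -661975$ ($a = -3 + \frac{1}{4} \left(-2647888\right) = -3 - 661972 = -661975$)
$R = 5 \sqrt{6}$ ($R = \sqrt{150} = 5 \sqrt{6} \approx 12.247$)
$Q{\left(l,r \right)} = r \left(l + 19 r\right)$ ($Q{\left(l,r \right)} = \left(l + 19 r\right) \left(r + 0\right) = \left(l + 19 r\right) r = r \left(l + 19 r\right)$)
$Q{\left(R,-1303 \right)} + a = - 1303 \left(5 \sqrt{6} + 19 \left(-1303\right)\right) - 661975 = - 1303 \left(5 \sqrt{6} - 24757\right) - 661975 = - 1303 \left(-24757 + 5 \sqrt{6}\right) - 661975 = \left(32258371 - 6515 \sqrt{6}\right) - 661975 = 31596396 - 6515 \sqrt{6}$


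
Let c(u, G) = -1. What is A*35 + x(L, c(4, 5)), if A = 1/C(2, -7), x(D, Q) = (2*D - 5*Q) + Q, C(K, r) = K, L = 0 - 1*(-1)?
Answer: 47/2 ≈ 23.500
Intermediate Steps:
L = 1 (L = 0 + 1 = 1)
x(D, Q) = -4*Q + 2*D (x(D, Q) = (-5*Q + 2*D) + Q = -4*Q + 2*D)
A = 1/2 ≈ 0.50000
A*35 + x(L, c(4, 5)) = (1/2)*35 + (-4*(-1) + 2*1) = 35/2 + (4 + 2) = 35/2 + 6 = 47/2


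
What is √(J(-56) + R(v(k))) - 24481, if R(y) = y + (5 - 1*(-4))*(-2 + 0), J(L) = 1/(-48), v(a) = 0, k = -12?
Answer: -24481 + I*√2595/12 ≈ -24481.0 + 4.2451*I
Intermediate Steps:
J(L) = -1/48
R(y) = -18 + y (R(y) = y + (5 + 4)*(-2) = y + 9*(-2) = y - 18 = -18 + y)
√(J(-56) + R(v(k))) - 24481 = √(-1/48 + (-18 + 0)) - 24481 = √(-1/48 - 18) - 24481 = √(-865/48) - 24481 = I*√2595/12 - 24481 = -24481 + I*√2595/12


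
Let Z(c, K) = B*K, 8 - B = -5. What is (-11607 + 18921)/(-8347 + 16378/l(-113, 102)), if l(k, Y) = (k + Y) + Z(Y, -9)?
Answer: -156032/180799 ≈ -0.86301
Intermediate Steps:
B = 13 (B = 8 - 1*(-5) = 8 + 5 = 13)
Z(c, K) = 13*K
l(k, Y) = -117 + Y + k (l(k, Y) = (k + Y) + 13*(-9) = (Y + k) - 117 = -117 + Y + k)
(-11607 + 18921)/(-8347 + 16378/l(-113, 102)) = (-11607 + 18921)/(-8347 + 16378/(-117 + 102 - 113)) = 7314/(-8347 + 16378/(-128)) = 7314/(-8347 + 16378*(-1/128)) = 7314/(-8347 - 8189/64) = 7314/(-542397/64) = 7314*(-64/542397) = -156032/180799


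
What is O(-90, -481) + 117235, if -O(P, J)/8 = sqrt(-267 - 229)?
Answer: 117235 - 32*I*sqrt(31) ≈ 1.1724e+5 - 178.17*I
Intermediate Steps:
O(P, J) = -32*I*sqrt(31) (O(P, J) = -8*sqrt(-267 - 229) = -32*I*sqrt(31))
O(-90, -481) + 117235 = -32*I*sqrt(31) + 117235 = 117235 - 32*I*sqrt(31)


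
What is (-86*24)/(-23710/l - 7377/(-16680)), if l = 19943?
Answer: 76287559040/27595921 ≈ 2764.4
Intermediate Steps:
(-86*24)/(-23710/l - 7377/(-16680)) = (-86*24)/(-23710/19943 - 7377/(-16680)) = -2064/(-23710*1/19943 - 7377*(-1/16680)) = -2064/(-23710/19943 + 2459/5560) = -2064/(-82787763/110883080) = -2064*(-110883080/82787763) = 76287559040/27595921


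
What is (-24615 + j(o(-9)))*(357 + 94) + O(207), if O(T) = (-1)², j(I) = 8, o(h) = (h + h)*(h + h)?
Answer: -11097756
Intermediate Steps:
o(h) = 4*h² (o(h) = (2*h)*(2*h) = 4*h²)
O(T) = 1
(-24615 + j(o(-9)))*(357 + 94) + O(207) = (-24615 + 8)*(357 + 94) + 1 = -24607*451 + 1 = -11097757 + 1 = -11097756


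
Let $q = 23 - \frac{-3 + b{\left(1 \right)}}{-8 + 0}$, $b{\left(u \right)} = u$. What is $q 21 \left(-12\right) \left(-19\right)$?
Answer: $108927$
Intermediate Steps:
$q = \frac{91}{4}$ ($q = 23 - \frac{-3 + 1}{-8 + 0} = 23 - - \frac{2}{-8} = 23 - \left(-2\right) \left(- \frac{1}{8}\right) = 23 - \frac{1}{4} = \frac{91}{4} \approx 22.75$)
$q 21 \left(-12\right) \left(-19\right) = \frac{91 \cdot 21 \left(-12\right) \left(-19\right)}{4} = \frac{91 \left(\left(-252\right) \left(-19\right)\right)}{4} = \frac{91}{4} \cdot 4788 = 108927$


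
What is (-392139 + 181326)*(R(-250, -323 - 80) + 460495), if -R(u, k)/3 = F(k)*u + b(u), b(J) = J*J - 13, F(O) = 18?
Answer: -60405092142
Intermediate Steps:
b(J) = -13 + J² (b(J) = J² - 13 = -13 + J²)
R(u, k) = 39 - 54*u - 3*u² (R(u, k) = -3*(18*u + (-13 + u²)) = -3*(-13 + u² + 18*u) = 39 - 54*u - 3*u²)
(-392139 + 181326)*(R(-250, -323 - 80) + 460495) = (-392139 + 181326)*((39 - 54*(-250) - 3*(-250)²) + 460495) = -210813*((39 + 13500 - 3*62500) + 460495) = -210813*((39 + 13500 - 187500) + 460495) = -210813*(-173961 + 460495) = -210813*286534 = -60405092142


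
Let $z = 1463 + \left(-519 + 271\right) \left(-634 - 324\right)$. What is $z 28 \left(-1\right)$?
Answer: $-6693316$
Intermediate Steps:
$z = 239047$ ($z = 1463 - -237584 = 1463 + 237584 = 239047$)
$z 28 \left(-1\right) = 239047 \cdot 28 \left(-1\right) = 239047 \left(-28\right) = -6693316$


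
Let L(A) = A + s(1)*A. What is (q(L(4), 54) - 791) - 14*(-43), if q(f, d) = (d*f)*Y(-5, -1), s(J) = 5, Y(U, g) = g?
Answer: -1485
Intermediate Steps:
L(A) = 6*A (L(A) = A + 5*A = 6*A)
q(f, d) = -d*f (q(f, d) = (d*f)*(-1) = -d*f)
(q(L(4), 54) - 791) - 14*(-43) = (-1*54*6*4 - 791) - 14*(-43) = (-1*54*24 - 791) + 602 = (-1296 - 791) + 602 = -2087 + 602 = -1485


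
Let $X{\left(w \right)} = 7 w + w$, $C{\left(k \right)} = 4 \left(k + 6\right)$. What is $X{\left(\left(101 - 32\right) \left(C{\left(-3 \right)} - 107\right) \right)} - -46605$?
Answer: $-5835$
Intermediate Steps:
$C{\left(k \right)} = 24 + 4 k$ ($C{\left(k \right)} = 4 \left(6 + k\right) = 24 + 4 k$)
$X{\left(w \right)} = 8 w$
$X{\left(\left(101 - 32\right) \left(C{\left(-3 \right)} - 107\right) \right)} - -46605 = 8 \left(101 - 32\right) \left(\left(24 + 4 \left(-3\right)\right) - 107\right) - -46605 = 8 \cdot 69 \left(\left(24 - 12\right) - 107\right) + 46605 = 8 \cdot 69 \left(12 - 107\right) + 46605 = 8 \cdot 69 \left(-95\right) + 46605 = 8 \left(-6555\right) + 46605 = -52440 + 46605 = -5835$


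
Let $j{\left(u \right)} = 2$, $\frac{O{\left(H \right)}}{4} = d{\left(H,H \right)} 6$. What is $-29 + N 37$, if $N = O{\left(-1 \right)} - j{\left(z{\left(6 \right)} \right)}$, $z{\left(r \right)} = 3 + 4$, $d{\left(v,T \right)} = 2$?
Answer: $1673$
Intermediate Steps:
$z{\left(r \right)} = 7$
$O{\left(H \right)} = 48$ ($O{\left(H \right)} = 4 \cdot 2 \cdot 6 = 4 \cdot 12 = 48$)
$N = 46$ ($N = 48 - 2 = 46$)
$-29 + N 37 = -29 + 46 \cdot 37 = -29 + 1702 = 1673$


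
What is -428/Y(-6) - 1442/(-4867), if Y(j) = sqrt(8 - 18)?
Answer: 1442/4867 + 214*I*sqrt(10)/5 ≈ 0.29628 + 135.35*I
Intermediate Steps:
Y(j) = I*sqrt(10) (Y(j) = sqrt(-10) = I*sqrt(10))
-428/Y(-6) - 1442/(-4867) = -428*(-I*sqrt(10)/10) - 1442/(-4867) = -(-214)*I*sqrt(10)/5 - 1442*(-1/4867) = 214*I*sqrt(10)/5 + 1442/4867 = 1442/4867 + 214*I*sqrt(10)/5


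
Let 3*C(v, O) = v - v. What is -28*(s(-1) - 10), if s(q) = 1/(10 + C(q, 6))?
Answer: 1386/5 ≈ 277.20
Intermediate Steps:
C(v, O) = 0 (C(v, O) = (v - v)/3 = (⅓)*0 = 0)
s(q) = ⅒ (s(q) = 1/(10 + 0) = 1/10 = ⅒)
-28*(s(-1) - 10) = -28*(⅒ - 10) = -28*(-99/10) = 1386/5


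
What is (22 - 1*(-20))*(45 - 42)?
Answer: 126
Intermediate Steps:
(22 - 1*(-20))*(45 - 42) = (22 + 20)*3 = 42*3 = 126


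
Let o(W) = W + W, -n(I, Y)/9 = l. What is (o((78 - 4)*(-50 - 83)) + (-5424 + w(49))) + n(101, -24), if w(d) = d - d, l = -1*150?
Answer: -23758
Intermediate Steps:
l = -150
n(I, Y) = 1350 (n(I, Y) = -9*(-150) = 1350)
o(W) = 2*W
w(d) = 0
(o((78 - 4)*(-50 - 83)) + (-5424 + w(49))) + n(101, -24) = (2*((78 - 4)*(-50 - 83)) + (-5424 + 0)) + 1350 = (2*(74*(-133)) - 5424) + 1350 = (2*(-9842) - 5424) + 1350 = (-19684 - 5424) + 1350 = -25108 + 1350 = -23758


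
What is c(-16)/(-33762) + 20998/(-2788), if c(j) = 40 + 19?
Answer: -5213963/692121 ≈ -7.5333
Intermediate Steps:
c(j) = 59
c(-16)/(-33762) + 20998/(-2788) = 59/(-33762) + 20998/(-2788) = 59*(-1/33762) + 20998*(-1/2788) = -59/33762 - 10499/1394 = -5213963/692121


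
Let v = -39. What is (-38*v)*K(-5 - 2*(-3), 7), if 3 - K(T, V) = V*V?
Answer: -68172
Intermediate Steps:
K(T, V) = 3 - V**2 (K(T, V) = 3 - V*V = 3 - V**2)
(-38*v)*K(-5 - 2*(-3), 7) = (-38*(-39))*(3 - 1*7**2) = 1482*(3 - 1*49) = 1482*(3 - 49) = 1482*(-46) = -68172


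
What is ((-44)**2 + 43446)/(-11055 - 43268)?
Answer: -45382/54323 ≈ -0.83541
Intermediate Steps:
((-44)**2 + 43446)/(-11055 - 43268) = (1936 + 43446)/(-54323) = 45382*(-1/54323) = -45382/54323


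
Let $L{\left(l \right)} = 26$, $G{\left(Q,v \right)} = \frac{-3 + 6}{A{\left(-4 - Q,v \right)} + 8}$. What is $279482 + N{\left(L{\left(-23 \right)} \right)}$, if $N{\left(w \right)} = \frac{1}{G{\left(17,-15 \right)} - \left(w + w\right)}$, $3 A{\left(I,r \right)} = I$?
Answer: $\frac{13694617}{49} \approx 2.7948 \cdot 10^{5}$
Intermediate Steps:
$A{\left(I,r \right)} = \frac{I}{3}$
$G{\left(Q,v \right)} = \frac{3}{\frac{20}{3} - \frac{Q}{3}}$ ($G{\left(Q,v \right)} = \frac{-3 + 6}{\frac{-4 - Q}{3} + 8} = \frac{3}{\left(- \frac{4}{3} - \frac{Q}{3}\right) + 8} = \frac{3}{\frac{20}{3} - \frac{Q}{3}}$)
$N{\left(w \right)} = \frac{1}{3 - 2 w}$ ($N{\left(w \right)} = \frac{1}{- \frac{9}{-20 + 17} - \left(w + w\right)} = \frac{1}{- \frac{9}{-3} - 2 w} = \frac{1}{\left(-9\right) \left(- \frac{1}{3}\right) - 2 w} = \frac{1}{3 - 2 w}$)
$279482 + N{\left(L{\left(-23 \right)} \right)} = 279482 - \frac{1}{-3 + 2 \cdot 26} = 279482 - \frac{1}{-3 + 52} = 279482 - \frac{1}{49} = \frac{13694617}{49}$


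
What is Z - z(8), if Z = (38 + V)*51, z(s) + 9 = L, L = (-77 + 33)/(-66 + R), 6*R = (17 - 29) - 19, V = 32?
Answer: 1527969/427 ≈ 3578.4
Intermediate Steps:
R = -31/6 (R = ((17 - 29) - 19)/6 = (-12 - 19)/6 = (⅙)*(-31) = -31/6 ≈ -5.1667)
L = 264/427 (L = (-77 + 33)/(-66 - 31/6) = -44/(-427/6) = -44*(-6/427) = 264/427 ≈ 0.61827)
z(s) = -3579/427 (z(s) = -9 + 264/427 = -3579/427)
Z = 3570 (Z = (38 + 32)*51 = 70*51 = 3570)
Z - z(8) = 3570 - 1*(-3579/427) = 3570 + 3579/427 = 1527969/427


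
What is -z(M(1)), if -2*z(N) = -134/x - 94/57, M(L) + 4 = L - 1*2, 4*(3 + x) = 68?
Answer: -4477/798 ≈ -5.6103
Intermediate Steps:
x = 14 (x = -3 + (¼)*68 = -3 + 17 = 14)
M(L) = -6 + L (M(L) = -4 + (L - 1*2) = -4 + (L - 2) = -4 + (-2 + L) = -6 + L)
z(N) = 4477/798 (z(N) = -(-134/14 - 94/57)/2 = -(-134*1/14 - 94*1/57)/2 = -(-67/7 - 94/57)/2 = -½*(-4477/399) = 4477/798)
-z(M(1)) = -1*4477/798 = -4477/798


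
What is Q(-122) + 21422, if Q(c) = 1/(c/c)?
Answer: 21423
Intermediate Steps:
Q(c) = 1 (Q(c) = 1/1 = 1)
Q(-122) + 21422 = 1 + 21422 = 21423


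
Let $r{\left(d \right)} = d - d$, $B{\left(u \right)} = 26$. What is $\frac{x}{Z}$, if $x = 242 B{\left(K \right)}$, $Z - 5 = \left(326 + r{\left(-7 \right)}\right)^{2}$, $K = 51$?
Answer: $\frac{6292}{106281} \approx 0.059202$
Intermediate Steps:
$r{\left(d \right)} = 0$
$Z = 106281$ ($Z = 5 + \left(326 + 0\right)^{2} = 5 + 326^{2} = 5 + 106276 = 106281$)
$x = 6292$ ($x = 242 \cdot 26 = 6292$)
$\frac{x}{Z} = \frac{6292}{106281}$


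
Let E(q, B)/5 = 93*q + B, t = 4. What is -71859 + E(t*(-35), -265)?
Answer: -138284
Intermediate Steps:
E(q, B) = 5*B + 465*q (E(q, B) = 5*(93*q + B) = 5*(B + 93*q) = 5*B + 465*q)
-71859 + E(t*(-35), -265) = -71859 + (5*(-265) + 465*(4*(-35))) = -71859 + (-1325 + 465*(-140)) = -71859 + (-1325 - 65100) = -71859 - 66425 = -138284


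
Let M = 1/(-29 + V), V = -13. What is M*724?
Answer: -362/21 ≈ -17.238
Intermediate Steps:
M = -1/42 (M = 1/(-29 - 13) = 1/(-42) = -1/42 ≈ -0.023810)
M*724 = -1/42*724 = -362/21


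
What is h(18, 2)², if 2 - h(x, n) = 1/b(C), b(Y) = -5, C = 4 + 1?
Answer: 121/25 ≈ 4.8400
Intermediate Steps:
C = 5
h(x, n) = 11/5 (h(x, n) = 2 - 1/(-5) = 2 - 1*(-⅕) = 2 + ⅕ = 11/5)
h(18, 2)² = (11/5)² = 121/25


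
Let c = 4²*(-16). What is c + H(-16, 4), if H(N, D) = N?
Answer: -272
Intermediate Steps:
c = -256 (c = 16*(-16) = -256)
c + H(-16, 4) = -256 - 16 = -272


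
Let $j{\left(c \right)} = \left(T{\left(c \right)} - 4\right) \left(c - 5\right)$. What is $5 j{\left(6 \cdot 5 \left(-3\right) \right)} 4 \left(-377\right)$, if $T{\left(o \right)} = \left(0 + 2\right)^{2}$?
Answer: $0$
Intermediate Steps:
$T{\left(o \right)} = 4$ ($T{\left(o \right)} = 2^{2} = 4$)
$j{\left(c \right)} = 0$ ($j{\left(c \right)} = \left(4 - 4\right) \left(c - 5\right) = 0 \left(-5 + c\right) = 0$)
$5 j{\left(6 \cdot 5 \left(-3\right) \right)} 4 \left(-377\right) = 5 \cdot 0 \cdot 4 \left(-377\right) = 0 \cdot 4 \left(-377\right) = 0 \left(-377\right) = 0$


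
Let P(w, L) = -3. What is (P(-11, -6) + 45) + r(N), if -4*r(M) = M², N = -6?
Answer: 33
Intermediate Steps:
r(M) = -M²/4
(P(-11, -6) + 45) + r(N) = (-3 + 45) - ¼*(-6)² = 42 - ¼*36 = 42 - 9 = 33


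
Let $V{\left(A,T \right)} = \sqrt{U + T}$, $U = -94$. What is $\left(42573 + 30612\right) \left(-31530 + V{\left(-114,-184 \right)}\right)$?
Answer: $-2307523050 + 73185 i \sqrt{278} \approx -2.3075 \cdot 10^{9} + 1.2202 \cdot 10^{6} i$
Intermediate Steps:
$V{\left(A,T \right)} = \sqrt{-94 + T}$
$\left(42573 + 30612\right) \left(-31530 + V{\left(-114,-184 \right)}\right) = \left(42573 + 30612\right) \left(-31530 + \sqrt{-94 - 184}\right) = 73185 \left(-31530 + \sqrt{-278}\right) = 73185 \left(-31530 + i \sqrt{278}\right) = -2307523050 + 73185 i \sqrt{278}$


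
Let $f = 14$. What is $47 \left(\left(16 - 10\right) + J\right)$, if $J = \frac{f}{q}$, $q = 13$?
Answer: $\frac{4324}{13} \approx 332.62$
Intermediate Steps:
$J = \frac{14}{13} \approx 1.0769$
$47 \left(\left(16 - 10\right) + J\right) = 47 \left(\left(16 - 10\right) + \frac{14}{13}\right) = 47 \left(6 + \frac{14}{13}\right) = 47 \cdot \frac{92}{13} = \frac{4324}{13}$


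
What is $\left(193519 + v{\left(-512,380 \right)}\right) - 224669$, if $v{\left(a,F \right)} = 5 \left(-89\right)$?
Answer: $-31595$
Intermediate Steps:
$v{\left(a,F \right)} = -445$
$\left(193519 + v{\left(-512,380 \right)}\right) - 224669 = \left(193519 - 445\right) - 224669 = 193074 - 224669 = -31595$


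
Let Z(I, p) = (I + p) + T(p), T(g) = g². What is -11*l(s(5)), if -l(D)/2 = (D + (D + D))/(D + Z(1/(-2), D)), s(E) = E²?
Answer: 3300/1349 ≈ 2.4463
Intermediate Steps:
Z(I, p) = I + p + p² (Z(I, p) = (I + p) + p² = I + p + p²)
l(D) = -6*D/(-½ + D² + 2*D) (l(D) = -2*(D + (D + D))/(D + (1/(-2) + D + D²)) = -2*(D + 2*D)/(D + (-½ + D + D²)) = -2*3*D/(-½ + D² + 2*D) = -6*D/(-½ + D² + 2*D))
-11*l(s(5)) = -(-132)*5²/(-1 + 2*(5²)² + 4*5²) = -(-132)*25/(-1 + 2*25² + 4*25) = -(-132)*25/(-1 + 2*625 + 100) = -(-132)*25/(-1 + 1250 + 100) = -(-132)*25/1349 = -11*(-300/1349) = 3300/1349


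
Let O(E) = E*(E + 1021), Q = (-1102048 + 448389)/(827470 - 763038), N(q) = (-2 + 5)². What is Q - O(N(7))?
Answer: -597938299/64432 ≈ -9280.1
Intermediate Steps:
N(q) = 9 (N(q) = 3² = 9)
Q = -653659/64432 ≈ -10.145
O(E) = E*(1021 + E)
Q - O(N(7)) = -653659/64432 - 9*(1021 + 9) = -653659/64432 - 9*1030 = -653659/64432 - 1*9270 = -653659/64432 - 9270 = -597938299/64432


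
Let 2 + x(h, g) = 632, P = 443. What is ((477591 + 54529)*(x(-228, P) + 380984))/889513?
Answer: 203064441680/889513 ≈ 2.2829e+5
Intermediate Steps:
x(h, g) = 630 (x(h, g) = -2 + 632 = 630)
((477591 + 54529)*(x(-228, P) + 380984))/889513 = ((477591 + 54529)*(630 + 380984))/889513 = (532120*381614)*(1/889513) = 203064441680*(1/889513) = 203064441680/889513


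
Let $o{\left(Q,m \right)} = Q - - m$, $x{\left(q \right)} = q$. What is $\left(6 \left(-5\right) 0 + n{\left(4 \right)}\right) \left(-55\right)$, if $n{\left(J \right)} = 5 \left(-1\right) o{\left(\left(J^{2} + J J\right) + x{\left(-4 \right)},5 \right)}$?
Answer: $9075$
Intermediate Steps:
$o{\left(Q,m \right)} = Q + m$
$n{\left(J \right)} = -5 - 10 J^{2}$ ($n{\left(J \right)} = 5 \left(-1\right) \left(\left(\left(J^{2} + J J\right) - 4\right) + 5\right) = - 5 \left(\left(\left(J^{2} + J^{2}\right) - 4\right) + 5\right) = - 5 \left(\left(2 J^{2} - 4\right) + 5\right) = - 5 \left(\left(-4 + 2 J^{2}\right) + 5\right) = - 5 \left(1 + 2 J^{2}\right) = -5 - 10 J^{2}$)
$\left(6 \left(-5\right) 0 + n{\left(4 \right)}\right) \left(-55\right) = \left(6 \left(-5\right) 0 - \left(5 + 10 \cdot 4^{2}\right)\right) \left(-55\right) = \left(\left(-30\right) 0 - 165\right) \left(-55\right) = \left(0 - 165\right) \left(-55\right) = \left(-165\right) \left(-55\right) = 9075$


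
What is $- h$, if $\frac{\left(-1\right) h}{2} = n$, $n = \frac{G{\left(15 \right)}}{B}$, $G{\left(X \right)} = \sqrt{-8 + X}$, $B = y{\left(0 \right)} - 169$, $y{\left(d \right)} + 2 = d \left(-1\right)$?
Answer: $- \frac{2 \sqrt{7}}{171} \approx -0.030944$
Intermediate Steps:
$y{\left(d \right)} = -2 - d$ ($y{\left(d \right)} = -2 + d \left(-1\right) = -2 - d$)
$B = -171$ ($B = \left(-2 - 0\right) - 169 = \left(-2 + 0\right) - 169 = -2 - 169 = -171$)
$n = - \frac{\sqrt{7}}{171}$ ($n = \frac{\sqrt{-8 + 15}}{-171} = \sqrt{7} \left(- \frac{1}{171}\right) = - \frac{\sqrt{7}}{171} \approx -0.015472$)
$h = \frac{2 \sqrt{7}}{171}$ ($h = - 2 \left(- \frac{\sqrt{7}}{171}\right) = \frac{2 \sqrt{7}}{171} \approx 0.030944$)
$- h = - \frac{2 \sqrt{7}}{171}$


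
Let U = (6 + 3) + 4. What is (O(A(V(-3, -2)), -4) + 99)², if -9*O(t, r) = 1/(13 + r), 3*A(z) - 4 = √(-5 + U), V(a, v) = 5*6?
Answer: 64288324/6561 ≈ 9798.6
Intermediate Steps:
U = 13 (U = 9 + 4 = 13)
V(a, v) = 30
A(z) = 4/3 + 2*√2/3 (A(z) = 4/3 + √(-5 + 13)/3 = 4/3 + √8/3 = 4/3 + (2*√2)/3 = 4/3 + 2*√2/3)
O(t, r) = -1/(9*(13 + r))
(O(A(V(-3, -2)), -4) + 99)² = (-1/(117 + 9*(-4)) + 99)² = (-1/(117 - 36) + 99)² = (-1/81 + 99)² = (8018/81)² = 64288324/6561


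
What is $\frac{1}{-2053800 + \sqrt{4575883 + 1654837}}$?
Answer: $- \frac{51345}{105452205232} - \frac{\sqrt{97355}}{527261026160} \approx -4.8749 \cdot 10^{-7}$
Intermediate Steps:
$\frac{1}{-2053800 + \sqrt{4575883 + 1654837}} = \frac{1}{-2053800 + \sqrt{6230720}} = \frac{1}{-2053800 + 8 \sqrt{97355}}$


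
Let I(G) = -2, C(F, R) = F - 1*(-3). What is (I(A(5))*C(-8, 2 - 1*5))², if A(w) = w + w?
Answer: 100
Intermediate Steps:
A(w) = 2*w
C(F, R) = 3 + F (C(F, R) = F + 3 = 3 + F)
(I(A(5))*C(-8, 2 - 1*5))² = (-2*(3 - 8))² = (-2*(-5))² = 10² = 100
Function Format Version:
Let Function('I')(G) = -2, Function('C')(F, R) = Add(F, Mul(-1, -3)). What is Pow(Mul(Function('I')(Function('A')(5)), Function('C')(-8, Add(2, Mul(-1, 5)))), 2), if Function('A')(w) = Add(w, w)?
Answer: 100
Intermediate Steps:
Function('A')(w) = Mul(2, w)
Function('C')(F, R) = Add(3, F) (Function('C')(F, R) = Add(F, 3) = Add(3, F))
Pow(Mul(Function('I')(Function('A')(5)), Function('C')(-8, Add(2, Mul(-1, 5)))), 2) = Pow(Mul(-2, Add(3, -8)), 2) = Pow(Mul(-2, -5), 2) = Pow(10, 2) = 100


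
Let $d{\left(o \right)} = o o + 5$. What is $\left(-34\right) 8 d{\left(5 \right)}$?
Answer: $-8160$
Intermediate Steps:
$d{\left(o \right)} = 5 + o^{2}$ ($d{\left(o \right)} = o^{2} + 5 = 5 + o^{2}$)
$\left(-34\right) 8 d{\left(5 \right)} = \left(-34\right) 8 \left(5 + 5^{2}\right) = - 272 \left(5 + 25\right) = \left(-272\right) 30 = -8160$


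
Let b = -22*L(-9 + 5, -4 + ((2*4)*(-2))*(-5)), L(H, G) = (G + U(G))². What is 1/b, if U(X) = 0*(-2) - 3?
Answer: -1/117238 ≈ -8.5297e-6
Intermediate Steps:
U(X) = -3 (U(X) = 0 - 3 = -3)
L(H, G) = (-3 + G)² (L(H, G) = (G - 3)² = (-3 + G)²)
b = -117238 (b = -22*(-3 + (-4 + ((2*4)*(-2))*(-5)))² = -22*(-3 + (-4 + (8*(-2))*(-5)))² = -22*(-3 + (-4 - 16*(-5)))² = -22*(-3 + (-4 + 80))² = -22*(-3 + 76)² = -22*73² = -22*5329 = -117238)
1/b = 1/(-117238) = -1/117238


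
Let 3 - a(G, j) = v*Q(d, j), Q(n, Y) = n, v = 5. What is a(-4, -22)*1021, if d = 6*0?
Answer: 3063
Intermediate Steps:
d = 0
a(G, j) = 3 (a(G, j) = 3 - 5*0 = 3 - 1*0 = 3 + 0 = 3)
a(-4, -22)*1021 = 3*1021 = 3063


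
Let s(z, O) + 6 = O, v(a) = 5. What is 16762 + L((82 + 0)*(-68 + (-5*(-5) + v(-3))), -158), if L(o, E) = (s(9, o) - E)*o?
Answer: 9252586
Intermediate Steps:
s(z, O) = -6 + O
L(o, E) = o*(-6 + o - E) (L(o, E) = ((-6 + o) - E)*o = (-6 + o - E)*o = o*(-6 + o - E))
16762 + L((82 + 0)*(-68 + (-5*(-5) + v(-3))), -158) = 16762 + ((82 + 0)*(-68 + (-5*(-5) + 5)))*(-6 + (82 + 0)*(-68 + (-5*(-5) + 5)) - 1*(-158)) = 16762 + (82*(-68 + (25 + 5)))*(-6 + 82*(-68 + (25 + 5)) + 158) = 16762 + (82*(-68 + 30))*(-6 + 82*(-68 + 30) + 158) = 16762 + (82*(-38))*(-6 + 82*(-38) + 158) = 16762 - 3116*(-6 - 3116 + 158) = 16762 - 3116*(-2964) = 16762 + 9235824 = 9252586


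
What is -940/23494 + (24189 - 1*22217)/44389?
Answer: 2302254/521437583 ≈ 0.0044152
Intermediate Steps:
-940/23494 + (24189 - 1*22217)/44389 = -940*1/23494 + (24189 - 22217)*(1/44389) = -470/11747 + 1972*(1/44389) = -470/11747 + 1972/44389 = 2302254/521437583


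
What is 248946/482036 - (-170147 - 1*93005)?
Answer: 63424493209/241018 ≈ 2.6315e+5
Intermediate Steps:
248946/482036 - (-170147 - 1*93005) = 248946*(1/482036) - (-170147 - 93005) = 124473/241018 - 1*(-263152) = 124473/241018 + 263152 = 63424493209/241018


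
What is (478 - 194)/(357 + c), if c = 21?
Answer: 142/189 ≈ 0.75132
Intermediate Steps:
(478 - 194)/(357 + c) = (478 - 194)/(357 + 21) = 284/378 = 284*(1/378) = 142/189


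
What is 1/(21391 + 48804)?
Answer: 1/70195 ≈ 1.4246e-5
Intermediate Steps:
1/(21391 + 48804) = 1/70195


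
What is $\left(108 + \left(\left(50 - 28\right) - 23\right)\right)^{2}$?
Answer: $11449$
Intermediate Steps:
$\left(108 + \left(\left(50 - 28\right) - 23\right)\right)^{2} = \left(108 + \left(22 - 23\right)\right)^{2} = \left(108 - 1\right)^{2} = 107^{2} = 11449$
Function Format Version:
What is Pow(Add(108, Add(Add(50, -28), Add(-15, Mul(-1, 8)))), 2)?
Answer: 11449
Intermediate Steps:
Pow(Add(108, Add(Add(50, -28), Add(-15, Mul(-1, 8)))), 2) = Pow(Add(108, Add(22, Add(-15, -8))), 2) = Pow(Add(108, Add(22, -23)), 2) = Pow(Add(108, -1), 2) = Pow(107, 2) = 11449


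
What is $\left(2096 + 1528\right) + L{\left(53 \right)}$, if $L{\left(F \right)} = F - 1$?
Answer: $3676$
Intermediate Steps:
$L{\left(F \right)} = -1 + F$
$\left(2096 + 1528\right) + L{\left(53 \right)} = \left(2096 + 1528\right) + \left(-1 + 53\right) = 3624 + 52 = 3676$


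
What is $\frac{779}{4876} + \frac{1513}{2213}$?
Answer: $\frac{9101315}{10790588} \approx 0.84345$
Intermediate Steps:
$\frac{779}{4876} + \frac{1513}{2213} = \frac{9101315}{10790588}$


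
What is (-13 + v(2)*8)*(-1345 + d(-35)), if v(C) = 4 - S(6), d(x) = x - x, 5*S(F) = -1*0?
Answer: -25555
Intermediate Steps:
S(F) = 0 (S(F) = (-1*0)/5 = (1/5)*0 = 0)
d(x) = 0
v(C) = 4 (v(C) = 4 - 1*0 = 4 + 0 = 4)
(-13 + v(2)*8)*(-1345 + d(-35)) = (-13 + 4*8)*(-1345 + 0) = (-13 + 32)*(-1345) = 19*(-1345) = -25555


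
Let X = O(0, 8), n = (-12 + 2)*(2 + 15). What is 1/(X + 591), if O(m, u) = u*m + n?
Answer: 1/421 ≈ 0.0023753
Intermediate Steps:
n = -170 (n = -10*17 = -170)
O(m, u) = -170 + m*u (O(m, u) = u*m - 170 = m*u - 170 = -170 + m*u)
X = -170 (X = -170 + 0*8 = -170 + 0 = -170)
1/(X + 591) = 1/(-170 + 591) = 1/421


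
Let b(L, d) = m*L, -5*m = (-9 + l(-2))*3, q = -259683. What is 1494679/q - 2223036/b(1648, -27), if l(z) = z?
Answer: -247309159223/1176883356 ≈ -210.14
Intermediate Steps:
m = 33/5 (m = -(-9 - 2)*3/5 = -(-11)*3/5 = -1/5*(-33) = 33/5 ≈ 6.6000)
b(L, d) = 33*L/5
1494679/q - 2223036/b(1648, -27) = 1494679/(-259683) - 2223036/((33/5)*1648) = 1494679*(-1/259683) - 2223036/54384/5 = -1494679/259683 - 2223036*5/54384 = -1494679/259683 - 926265/4532 = -247309159223/1176883356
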